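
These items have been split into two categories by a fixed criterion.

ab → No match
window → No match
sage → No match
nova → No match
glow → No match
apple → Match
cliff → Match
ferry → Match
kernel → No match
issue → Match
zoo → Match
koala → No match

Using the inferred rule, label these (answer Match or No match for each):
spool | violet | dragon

Match, No match, No match

The rule appears to be: has a double letter.
spool: Match ('oo' doubled). violet: No match (no doubled letter). dragon: No match (no doubled letter).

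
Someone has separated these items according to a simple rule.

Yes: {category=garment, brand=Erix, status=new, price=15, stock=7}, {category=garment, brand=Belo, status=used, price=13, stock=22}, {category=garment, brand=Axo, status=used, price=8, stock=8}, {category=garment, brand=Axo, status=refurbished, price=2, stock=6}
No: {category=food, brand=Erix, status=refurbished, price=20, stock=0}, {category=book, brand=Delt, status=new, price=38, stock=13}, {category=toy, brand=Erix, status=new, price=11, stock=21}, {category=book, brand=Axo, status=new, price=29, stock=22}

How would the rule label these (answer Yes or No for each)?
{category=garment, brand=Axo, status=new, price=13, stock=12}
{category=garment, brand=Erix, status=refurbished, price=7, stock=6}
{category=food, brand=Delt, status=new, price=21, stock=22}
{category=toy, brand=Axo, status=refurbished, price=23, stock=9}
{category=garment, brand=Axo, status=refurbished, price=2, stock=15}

Checking candidate rules against both groups, what survives is: category is garment.
Yes: {category=garment, brand=Axo, status=new, price=13, stock=12}, since category is garment.
Yes: {category=garment, brand=Erix, status=refurbished, price=7, stock=6}, since category is garment.
No: {category=food, brand=Delt, status=new, price=21, stock=22}, since category is food.
No: {category=toy, brand=Axo, status=refurbished, price=23, stock=9}, since category is toy.
Yes: {category=garment, brand=Axo, status=refurbished, price=2, stock=15}, since category is garment.

Yes, Yes, No, No, Yes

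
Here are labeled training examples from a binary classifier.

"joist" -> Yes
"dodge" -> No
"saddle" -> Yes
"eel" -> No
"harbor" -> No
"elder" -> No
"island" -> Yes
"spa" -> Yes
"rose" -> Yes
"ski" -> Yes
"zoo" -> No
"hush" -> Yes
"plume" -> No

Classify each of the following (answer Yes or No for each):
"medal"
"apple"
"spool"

No, No, Yes

Looking at the examples, the only property every 'Yes' case has and every 'No' case lacks is: contains 's'.
"medal": No (no 's').
"apple": No (no 's').
"spool": Yes (has 's').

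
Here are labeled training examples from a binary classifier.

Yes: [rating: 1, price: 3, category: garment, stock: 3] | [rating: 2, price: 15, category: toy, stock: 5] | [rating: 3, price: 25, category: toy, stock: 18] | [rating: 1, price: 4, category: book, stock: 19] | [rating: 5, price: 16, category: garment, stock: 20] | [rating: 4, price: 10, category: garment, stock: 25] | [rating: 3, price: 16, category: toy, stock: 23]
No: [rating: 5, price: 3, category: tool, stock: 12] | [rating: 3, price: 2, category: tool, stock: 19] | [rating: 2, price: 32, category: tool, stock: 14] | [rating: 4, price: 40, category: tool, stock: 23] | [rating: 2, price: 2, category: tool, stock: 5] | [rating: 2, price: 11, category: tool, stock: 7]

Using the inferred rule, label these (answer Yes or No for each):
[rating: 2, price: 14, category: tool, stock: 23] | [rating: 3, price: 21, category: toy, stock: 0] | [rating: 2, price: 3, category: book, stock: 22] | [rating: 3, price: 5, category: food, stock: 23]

The distinguishing property — category is not tool — holds for all the 'Yes' cases and none of the 'No' cases.
[rating: 2, price: 14, category: tool, stock: 23] → category is tool → No.
[rating: 3, price: 21, category: toy, stock: 0] → category is toy → Yes.
[rating: 2, price: 3, category: book, stock: 22] → category is book → Yes.
[rating: 3, price: 5, category: food, stock: 23] → category is food → Yes.

No, Yes, Yes, Yes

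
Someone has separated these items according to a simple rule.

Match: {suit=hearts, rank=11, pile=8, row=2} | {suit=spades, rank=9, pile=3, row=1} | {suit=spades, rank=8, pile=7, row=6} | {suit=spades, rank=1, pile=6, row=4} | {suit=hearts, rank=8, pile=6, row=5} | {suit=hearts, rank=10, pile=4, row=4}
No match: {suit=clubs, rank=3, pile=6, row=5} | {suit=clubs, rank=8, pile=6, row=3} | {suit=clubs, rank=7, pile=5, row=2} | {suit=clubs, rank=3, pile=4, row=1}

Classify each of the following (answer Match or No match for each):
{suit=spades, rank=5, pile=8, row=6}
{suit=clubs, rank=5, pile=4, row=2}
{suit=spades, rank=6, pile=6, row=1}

Match, No match, Match

One predicate separates the groups cleanly: suit is not clubs.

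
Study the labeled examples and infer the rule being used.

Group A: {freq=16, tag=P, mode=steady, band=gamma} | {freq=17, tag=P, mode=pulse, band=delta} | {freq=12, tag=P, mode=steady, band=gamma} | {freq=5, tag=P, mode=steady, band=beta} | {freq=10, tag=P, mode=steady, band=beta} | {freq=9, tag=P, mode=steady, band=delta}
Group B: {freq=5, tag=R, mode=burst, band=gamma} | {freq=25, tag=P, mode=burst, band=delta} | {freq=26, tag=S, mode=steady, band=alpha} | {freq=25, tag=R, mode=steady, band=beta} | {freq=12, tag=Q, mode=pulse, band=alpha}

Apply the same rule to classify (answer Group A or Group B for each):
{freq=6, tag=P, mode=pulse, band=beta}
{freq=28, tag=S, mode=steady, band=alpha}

Group A, Group B

The simplest hypothesis consistent with all the labels is: tag is P AND freq ≤ 17.
{freq=6, tag=P, mode=pulse, band=beta} — tag is P, freq = 6, hence Group A.
{freq=28, tag=S, mode=steady, band=alpha} — tag is S, freq = 28, hence Group B.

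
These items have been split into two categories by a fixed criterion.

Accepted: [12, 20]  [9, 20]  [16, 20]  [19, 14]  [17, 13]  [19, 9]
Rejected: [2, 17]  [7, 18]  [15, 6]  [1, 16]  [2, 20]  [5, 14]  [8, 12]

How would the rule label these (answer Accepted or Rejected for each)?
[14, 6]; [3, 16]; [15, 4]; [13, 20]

All 'Accepted' examples share one property — sum ≥ 28 — and every 'Rejected' example lacks it.
[14, 6] — 14+6 = 20, hence Rejected. [3, 16] — 3+16 = 19, hence Rejected. [15, 4] — 15+4 = 19, hence Rejected. [13, 20] — 13+20 = 33, hence Accepted.

Rejected, Rejected, Rejected, Accepted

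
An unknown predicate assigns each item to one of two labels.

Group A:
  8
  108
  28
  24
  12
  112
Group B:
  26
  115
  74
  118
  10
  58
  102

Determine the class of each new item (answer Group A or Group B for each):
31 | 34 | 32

Group B, Group B, Group A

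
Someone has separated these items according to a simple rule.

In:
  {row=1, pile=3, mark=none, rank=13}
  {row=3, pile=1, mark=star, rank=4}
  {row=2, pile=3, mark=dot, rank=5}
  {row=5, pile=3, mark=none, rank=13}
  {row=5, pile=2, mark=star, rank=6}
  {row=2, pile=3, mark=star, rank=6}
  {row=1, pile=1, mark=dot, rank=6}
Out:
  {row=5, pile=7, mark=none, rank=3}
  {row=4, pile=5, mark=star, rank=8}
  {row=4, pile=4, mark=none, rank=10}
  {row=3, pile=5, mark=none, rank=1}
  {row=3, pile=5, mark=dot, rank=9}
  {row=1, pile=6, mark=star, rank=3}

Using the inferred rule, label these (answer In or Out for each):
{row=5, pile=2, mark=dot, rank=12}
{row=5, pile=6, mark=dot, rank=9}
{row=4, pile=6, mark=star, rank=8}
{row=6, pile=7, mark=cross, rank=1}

In, Out, Out, Out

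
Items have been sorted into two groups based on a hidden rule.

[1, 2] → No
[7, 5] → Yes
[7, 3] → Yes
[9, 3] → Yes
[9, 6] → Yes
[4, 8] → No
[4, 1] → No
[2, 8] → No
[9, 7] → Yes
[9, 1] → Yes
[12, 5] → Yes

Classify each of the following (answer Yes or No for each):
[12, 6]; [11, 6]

Yes, Yes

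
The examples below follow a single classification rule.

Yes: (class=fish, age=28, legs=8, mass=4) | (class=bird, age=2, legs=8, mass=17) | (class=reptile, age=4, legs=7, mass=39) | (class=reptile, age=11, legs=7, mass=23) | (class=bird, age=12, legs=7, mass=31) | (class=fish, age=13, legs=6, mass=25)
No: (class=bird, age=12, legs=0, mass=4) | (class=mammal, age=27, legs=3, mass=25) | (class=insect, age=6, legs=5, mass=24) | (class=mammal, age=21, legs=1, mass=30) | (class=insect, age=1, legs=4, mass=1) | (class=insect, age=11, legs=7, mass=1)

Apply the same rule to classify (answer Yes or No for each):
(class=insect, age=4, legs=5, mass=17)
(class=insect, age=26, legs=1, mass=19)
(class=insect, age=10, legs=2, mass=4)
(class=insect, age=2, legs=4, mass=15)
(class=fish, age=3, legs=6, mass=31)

The classifier is using: mass ≥ 4 AND legs ≥ 6.
(class=insect, age=4, legs=5, mass=17): mass = 17, legs = 5 — doesn't qualify, so No. (class=insect, age=26, legs=1, mass=19): mass = 19, legs = 1 — doesn't qualify, so No. (class=insect, age=10, legs=2, mass=4): mass = 4, legs = 2 — doesn't qualify, so No. (class=insect, age=2, legs=4, mass=15): mass = 15, legs = 4 — doesn't qualify, so No. (class=fish, age=3, legs=6, mass=31): mass = 31, legs = 6 — passes, so Yes.

No, No, No, No, Yes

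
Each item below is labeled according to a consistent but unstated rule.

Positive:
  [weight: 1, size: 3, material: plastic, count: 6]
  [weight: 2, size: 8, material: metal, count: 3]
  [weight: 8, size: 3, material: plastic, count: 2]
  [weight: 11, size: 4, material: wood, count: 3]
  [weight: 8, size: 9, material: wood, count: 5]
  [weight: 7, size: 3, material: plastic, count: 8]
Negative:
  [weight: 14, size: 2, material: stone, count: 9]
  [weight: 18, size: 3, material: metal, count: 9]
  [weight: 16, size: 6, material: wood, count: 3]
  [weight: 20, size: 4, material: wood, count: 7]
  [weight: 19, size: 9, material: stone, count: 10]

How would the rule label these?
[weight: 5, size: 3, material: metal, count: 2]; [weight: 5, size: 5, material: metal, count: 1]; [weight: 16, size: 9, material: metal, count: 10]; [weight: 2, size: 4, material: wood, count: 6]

Every 'Positive' example satisfies: weight ≤ 11. None of the 'Negative' examples do.
[weight: 5, size: 3, material: metal, count: 2] → weight = 5 → Positive. [weight: 5, size: 5, material: metal, count: 1] → weight = 5 → Positive. [weight: 16, size: 9, material: metal, count: 10] → weight = 16 → Negative. [weight: 2, size: 4, material: wood, count: 6] → weight = 2 → Positive.

Positive, Positive, Negative, Positive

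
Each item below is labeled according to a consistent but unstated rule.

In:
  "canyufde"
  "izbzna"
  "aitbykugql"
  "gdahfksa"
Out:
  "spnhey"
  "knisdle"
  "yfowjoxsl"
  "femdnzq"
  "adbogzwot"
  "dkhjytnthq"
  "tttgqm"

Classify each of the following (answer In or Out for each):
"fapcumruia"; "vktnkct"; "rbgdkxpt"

Rule: even length AND contains 'a'. This holds for each 'In' example and fails for each 'Out' one.
"fapcumruia": In (length 10, has 'a').
"vktnkct": Out (length 7, no 'a').
"rbgdkxpt": Out (length 8, no 'a').

In, Out, Out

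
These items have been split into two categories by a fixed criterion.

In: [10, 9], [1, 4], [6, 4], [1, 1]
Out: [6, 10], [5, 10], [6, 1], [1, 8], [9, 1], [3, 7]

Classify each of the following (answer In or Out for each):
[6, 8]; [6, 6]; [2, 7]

In, In, Out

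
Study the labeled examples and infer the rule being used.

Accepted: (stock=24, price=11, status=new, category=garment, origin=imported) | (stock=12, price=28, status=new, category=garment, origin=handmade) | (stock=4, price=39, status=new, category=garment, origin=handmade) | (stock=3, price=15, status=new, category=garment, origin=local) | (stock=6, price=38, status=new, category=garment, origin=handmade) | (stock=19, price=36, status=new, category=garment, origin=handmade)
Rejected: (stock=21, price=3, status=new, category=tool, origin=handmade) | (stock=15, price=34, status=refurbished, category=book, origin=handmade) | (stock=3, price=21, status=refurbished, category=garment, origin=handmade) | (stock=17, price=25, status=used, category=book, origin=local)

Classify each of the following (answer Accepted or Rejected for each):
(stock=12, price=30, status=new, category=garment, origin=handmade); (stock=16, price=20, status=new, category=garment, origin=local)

One predicate separates the groups cleanly: category is garment AND status is new.
(stock=12, price=30, status=new, category=garment, origin=handmade): Accepted (category is garment, status is new). (stock=16, price=20, status=new, category=garment, origin=local): Accepted (category is garment, status is new).

Accepted, Accepted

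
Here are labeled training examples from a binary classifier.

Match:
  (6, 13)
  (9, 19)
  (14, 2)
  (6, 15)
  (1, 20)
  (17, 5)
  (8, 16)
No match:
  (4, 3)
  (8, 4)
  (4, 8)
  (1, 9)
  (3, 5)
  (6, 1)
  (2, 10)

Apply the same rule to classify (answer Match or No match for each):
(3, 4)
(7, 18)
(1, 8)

No match, Match, No match

The classifier is using: sum ≥ 16.
(3, 4): 3+4 = 7 — fails this test, so No match. (7, 18): 7+18 = 25 — qualifies, so Match. (1, 8): 1+8 = 9 — fails this test, so No match.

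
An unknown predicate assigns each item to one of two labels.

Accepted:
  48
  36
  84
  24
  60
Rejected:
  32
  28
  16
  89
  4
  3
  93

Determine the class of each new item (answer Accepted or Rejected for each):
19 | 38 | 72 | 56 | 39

Rejected, Rejected, Accepted, Rejected, Rejected

The common property of the 'Accepted' items is: multiple of 6. No 'Rejected' item has it.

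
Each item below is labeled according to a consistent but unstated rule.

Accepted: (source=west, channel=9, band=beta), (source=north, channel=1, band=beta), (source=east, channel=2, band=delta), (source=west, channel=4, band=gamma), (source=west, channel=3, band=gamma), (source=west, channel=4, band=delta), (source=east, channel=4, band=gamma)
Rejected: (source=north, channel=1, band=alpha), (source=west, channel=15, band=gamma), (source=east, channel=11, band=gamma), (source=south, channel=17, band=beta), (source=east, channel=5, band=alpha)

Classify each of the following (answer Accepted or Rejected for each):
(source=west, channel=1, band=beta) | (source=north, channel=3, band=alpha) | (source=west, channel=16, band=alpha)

The simplest hypothesis consistent with all the labels is: band is not alpha AND channel ≤ 9.

Accepted, Rejected, Rejected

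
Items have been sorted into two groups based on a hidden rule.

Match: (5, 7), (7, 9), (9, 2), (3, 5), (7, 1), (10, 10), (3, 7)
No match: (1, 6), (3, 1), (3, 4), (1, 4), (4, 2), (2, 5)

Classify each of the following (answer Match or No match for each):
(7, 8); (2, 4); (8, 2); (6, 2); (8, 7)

Match, No match, Match, Match, Match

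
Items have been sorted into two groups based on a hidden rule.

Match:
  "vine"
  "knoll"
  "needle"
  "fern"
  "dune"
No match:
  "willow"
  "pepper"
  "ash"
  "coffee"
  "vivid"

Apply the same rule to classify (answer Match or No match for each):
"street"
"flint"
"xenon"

No match, Match, Match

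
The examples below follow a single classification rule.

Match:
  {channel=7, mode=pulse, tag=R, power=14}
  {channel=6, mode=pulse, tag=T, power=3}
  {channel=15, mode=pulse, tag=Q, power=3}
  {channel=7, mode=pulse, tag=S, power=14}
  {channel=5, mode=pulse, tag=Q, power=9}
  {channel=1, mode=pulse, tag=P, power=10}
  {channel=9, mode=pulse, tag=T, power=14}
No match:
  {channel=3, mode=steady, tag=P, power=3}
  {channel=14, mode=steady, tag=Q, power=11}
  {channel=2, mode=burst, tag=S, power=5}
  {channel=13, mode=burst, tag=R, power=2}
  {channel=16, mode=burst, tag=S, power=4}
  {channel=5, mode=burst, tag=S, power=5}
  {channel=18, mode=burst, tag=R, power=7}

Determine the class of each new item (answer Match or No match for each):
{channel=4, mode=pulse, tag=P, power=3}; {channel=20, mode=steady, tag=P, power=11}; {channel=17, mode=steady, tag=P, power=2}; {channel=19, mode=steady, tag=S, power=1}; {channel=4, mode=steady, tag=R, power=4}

Checking candidate rules against both groups, what survives is: mode is pulse.

Match, No match, No match, No match, No match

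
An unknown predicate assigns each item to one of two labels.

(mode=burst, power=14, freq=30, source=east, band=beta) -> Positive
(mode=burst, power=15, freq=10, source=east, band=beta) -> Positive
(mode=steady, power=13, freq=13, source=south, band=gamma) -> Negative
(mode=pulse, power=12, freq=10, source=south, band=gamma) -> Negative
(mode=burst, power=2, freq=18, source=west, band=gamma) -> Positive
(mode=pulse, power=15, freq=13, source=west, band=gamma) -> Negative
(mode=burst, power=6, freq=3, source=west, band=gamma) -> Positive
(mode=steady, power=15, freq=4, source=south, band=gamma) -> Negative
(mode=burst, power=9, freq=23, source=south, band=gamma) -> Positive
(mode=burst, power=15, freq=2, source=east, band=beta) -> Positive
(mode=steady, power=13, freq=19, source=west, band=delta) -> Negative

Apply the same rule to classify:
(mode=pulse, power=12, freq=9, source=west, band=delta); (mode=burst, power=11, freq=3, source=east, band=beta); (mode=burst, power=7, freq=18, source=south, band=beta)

The distinguishing property — mode is burst — holds for all the 'Positive' cases and none of the 'Negative' cases.
(mode=pulse, power=12, freq=9, source=west, band=delta): mode is pulse, doesn't qualify → Negative. (mode=burst, power=11, freq=3, source=east, band=beta): mode is burst, matches → Positive. (mode=burst, power=7, freq=18, source=south, band=beta): mode is burst, matches → Positive.

Negative, Positive, Positive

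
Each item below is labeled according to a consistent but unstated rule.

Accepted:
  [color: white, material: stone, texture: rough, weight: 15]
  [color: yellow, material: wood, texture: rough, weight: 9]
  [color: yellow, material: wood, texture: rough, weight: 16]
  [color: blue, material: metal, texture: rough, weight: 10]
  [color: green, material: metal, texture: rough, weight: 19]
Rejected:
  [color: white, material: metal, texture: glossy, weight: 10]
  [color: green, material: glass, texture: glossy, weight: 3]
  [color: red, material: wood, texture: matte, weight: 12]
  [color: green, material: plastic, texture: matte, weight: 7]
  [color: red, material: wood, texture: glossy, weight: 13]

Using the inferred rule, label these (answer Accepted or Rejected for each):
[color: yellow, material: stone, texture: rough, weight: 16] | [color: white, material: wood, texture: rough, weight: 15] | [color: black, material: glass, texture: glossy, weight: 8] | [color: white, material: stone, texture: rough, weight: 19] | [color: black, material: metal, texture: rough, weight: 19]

Accepted, Accepted, Rejected, Accepted, Accepted

The common property of the 'Accepted' items is: texture is rough. No 'Rejected' item has it.
[color: yellow, material: stone, texture: rough, weight: 16]: texture is rough — fits, so Accepted.
[color: white, material: wood, texture: rough, weight: 15]: texture is rough — fits, so Accepted.
[color: black, material: glass, texture: glossy, weight: 8]: texture is glossy — does not fit, so Rejected.
[color: white, material: stone, texture: rough, weight: 19]: texture is rough — fits, so Accepted.
[color: black, material: metal, texture: rough, weight: 19]: texture is rough — fits, so Accepted.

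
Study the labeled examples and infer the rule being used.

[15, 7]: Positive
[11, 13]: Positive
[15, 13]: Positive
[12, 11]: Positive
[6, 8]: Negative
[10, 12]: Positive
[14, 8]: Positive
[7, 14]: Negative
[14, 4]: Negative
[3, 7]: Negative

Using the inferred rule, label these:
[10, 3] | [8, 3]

Negative, Negative

The rule appears to be: sum ≥ 22.
[10, 3]: 10+3 = 13 — doesn't match, so Negative. [8, 3]: 8+3 = 11 — doesn't match, so Negative.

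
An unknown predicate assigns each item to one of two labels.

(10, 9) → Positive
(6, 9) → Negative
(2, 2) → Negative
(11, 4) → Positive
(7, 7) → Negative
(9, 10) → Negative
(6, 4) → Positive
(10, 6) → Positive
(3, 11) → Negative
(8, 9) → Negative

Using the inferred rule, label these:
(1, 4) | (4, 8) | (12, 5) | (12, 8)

Negative, Negative, Positive, Positive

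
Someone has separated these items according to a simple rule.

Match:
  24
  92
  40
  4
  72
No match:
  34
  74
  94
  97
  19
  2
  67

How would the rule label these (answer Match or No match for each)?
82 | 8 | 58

Comparing the two groups points to one rule — multiple of 4.

No match, Match, No match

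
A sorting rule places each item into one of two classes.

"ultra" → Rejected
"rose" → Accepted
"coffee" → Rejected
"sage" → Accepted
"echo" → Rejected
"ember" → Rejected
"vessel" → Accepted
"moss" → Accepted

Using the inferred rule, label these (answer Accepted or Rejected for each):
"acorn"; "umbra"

Rejected, Rejected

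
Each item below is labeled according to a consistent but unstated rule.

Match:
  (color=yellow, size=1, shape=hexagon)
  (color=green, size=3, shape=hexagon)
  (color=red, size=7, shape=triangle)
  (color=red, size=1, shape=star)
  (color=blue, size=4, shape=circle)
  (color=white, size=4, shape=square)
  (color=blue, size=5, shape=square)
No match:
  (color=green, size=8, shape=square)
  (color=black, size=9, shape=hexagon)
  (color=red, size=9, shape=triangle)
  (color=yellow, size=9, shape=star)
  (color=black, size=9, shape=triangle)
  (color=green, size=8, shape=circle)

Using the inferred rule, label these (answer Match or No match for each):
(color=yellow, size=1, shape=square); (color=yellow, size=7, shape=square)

The rule appears to be: size ≤ 7.
(color=yellow, size=1, shape=square): Match (size = 1).
(color=yellow, size=7, shape=square): Match (size = 7).

Match, Match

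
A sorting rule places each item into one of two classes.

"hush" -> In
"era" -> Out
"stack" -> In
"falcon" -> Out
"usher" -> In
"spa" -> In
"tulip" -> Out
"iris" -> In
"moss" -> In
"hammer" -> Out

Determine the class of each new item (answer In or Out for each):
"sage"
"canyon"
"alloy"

In, Out, Out

The classifier is using: contains 's'.
"sage" → has 's' → In. "canyon" → no 's' → Out. "alloy" → no 's' → Out.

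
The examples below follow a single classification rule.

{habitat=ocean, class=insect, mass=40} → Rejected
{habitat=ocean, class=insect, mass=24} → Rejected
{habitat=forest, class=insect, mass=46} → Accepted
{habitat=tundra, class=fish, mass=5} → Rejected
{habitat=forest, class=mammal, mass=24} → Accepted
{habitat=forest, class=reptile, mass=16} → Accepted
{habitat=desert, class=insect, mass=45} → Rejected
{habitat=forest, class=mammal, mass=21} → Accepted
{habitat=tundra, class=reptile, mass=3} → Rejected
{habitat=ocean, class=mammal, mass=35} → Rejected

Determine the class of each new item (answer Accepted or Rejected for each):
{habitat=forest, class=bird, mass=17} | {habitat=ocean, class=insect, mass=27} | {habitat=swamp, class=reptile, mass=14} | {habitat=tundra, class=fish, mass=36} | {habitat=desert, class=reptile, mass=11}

The rule appears to be: habitat is forest.
{habitat=forest, class=bird, mass=17} → habitat is forest → Accepted. {habitat=ocean, class=insect, mass=27} → habitat is ocean → Rejected. {habitat=swamp, class=reptile, mass=14} → habitat is swamp → Rejected. {habitat=tundra, class=fish, mass=36} → habitat is tundra → Rejected. {habitat=desert, class=reptile, mass=11} → habitat is desert → Rejected.

Accepted, Rejected, Rejected, Rejected, Rejected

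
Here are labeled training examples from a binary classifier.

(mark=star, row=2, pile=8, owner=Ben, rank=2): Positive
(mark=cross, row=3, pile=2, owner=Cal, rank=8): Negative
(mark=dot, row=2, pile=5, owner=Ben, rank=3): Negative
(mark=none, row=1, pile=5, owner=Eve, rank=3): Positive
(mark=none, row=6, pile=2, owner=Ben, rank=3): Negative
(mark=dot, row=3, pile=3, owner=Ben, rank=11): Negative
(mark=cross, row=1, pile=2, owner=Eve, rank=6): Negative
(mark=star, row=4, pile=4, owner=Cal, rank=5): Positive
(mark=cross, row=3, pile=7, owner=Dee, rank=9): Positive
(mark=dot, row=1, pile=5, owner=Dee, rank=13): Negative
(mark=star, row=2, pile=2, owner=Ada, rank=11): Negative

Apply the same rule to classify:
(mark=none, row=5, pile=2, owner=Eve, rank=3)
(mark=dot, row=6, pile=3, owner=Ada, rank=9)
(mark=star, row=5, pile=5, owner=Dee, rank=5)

Negative, Negative, Positive

The pattern is that an item is 'Positive' exactly when: mark is not dot AND pile ≥ 3.
(mark=none, row=5, pile=2, owner=Eve, rank=3) → mark is none, pile = 2 → Negative. (mark=dot, row=6, pile=3, owner=Ada, rank=9) → mark is dot, pile = 3 → Negative. (mark=star, row=5, pile=5, owner=Dee, rank=5) → mark is star, pile = 5 → Positive.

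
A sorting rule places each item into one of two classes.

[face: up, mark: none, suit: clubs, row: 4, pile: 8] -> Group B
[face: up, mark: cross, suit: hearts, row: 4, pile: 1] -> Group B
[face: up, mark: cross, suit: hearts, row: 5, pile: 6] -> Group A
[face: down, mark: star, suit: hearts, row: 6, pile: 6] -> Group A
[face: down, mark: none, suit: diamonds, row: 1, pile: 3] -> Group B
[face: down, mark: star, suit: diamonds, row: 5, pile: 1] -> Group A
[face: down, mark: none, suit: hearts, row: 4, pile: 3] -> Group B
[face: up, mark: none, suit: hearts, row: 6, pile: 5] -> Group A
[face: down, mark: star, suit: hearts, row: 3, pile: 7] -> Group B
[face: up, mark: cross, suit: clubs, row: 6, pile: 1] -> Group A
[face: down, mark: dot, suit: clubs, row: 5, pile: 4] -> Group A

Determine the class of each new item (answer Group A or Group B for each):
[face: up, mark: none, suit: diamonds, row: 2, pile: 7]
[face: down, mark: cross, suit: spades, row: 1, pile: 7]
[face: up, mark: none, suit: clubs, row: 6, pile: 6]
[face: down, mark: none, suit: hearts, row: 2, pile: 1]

Group B, Group B, Group A, Group B

The distinguishing property — row ≥ 5 — holds for all the 'Group A' cases and none of the 'Group B' cases.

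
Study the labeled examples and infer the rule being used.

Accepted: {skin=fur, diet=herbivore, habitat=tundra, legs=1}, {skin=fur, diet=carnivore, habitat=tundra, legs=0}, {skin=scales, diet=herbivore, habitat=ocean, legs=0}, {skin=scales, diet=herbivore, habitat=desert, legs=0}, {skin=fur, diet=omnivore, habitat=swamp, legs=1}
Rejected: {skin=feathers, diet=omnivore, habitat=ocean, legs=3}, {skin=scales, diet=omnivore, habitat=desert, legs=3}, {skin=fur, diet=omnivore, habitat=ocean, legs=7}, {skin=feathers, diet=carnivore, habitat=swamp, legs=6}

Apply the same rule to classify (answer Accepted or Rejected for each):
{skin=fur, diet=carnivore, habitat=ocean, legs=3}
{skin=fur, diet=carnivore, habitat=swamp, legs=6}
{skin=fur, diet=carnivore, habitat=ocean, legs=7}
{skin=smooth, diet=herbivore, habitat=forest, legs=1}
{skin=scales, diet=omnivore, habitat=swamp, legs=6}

All 'Accepted' examples share one property — legs ≤ 1 — and every 'Rejected' example lacks it.
{skin=fur, diet=carnivore, habitat=ocean, legs=3}: legs = 3 — doesn't qualify, so Rejected. {skin=fur, diet=carnivore, habitat=swamp, legs=6}: legs = 6 — doesn't qualify, so Rejected. {skin=fur, diet=carnivore, habitat=ocean, legs=7}: legs = 7 — doesn't qualify, so Rejected. {skin=smooth, diet=herbivore, habitat=forest, legs=1}: legs = 1 — matches, so Accepted. {skin=scales, diet=omnivore, habitat=swamp, legs=6}: legs = 6 — doesn't qualify, so Rejected.

Rejected, Rejected, Rejected, Accepted, Rejected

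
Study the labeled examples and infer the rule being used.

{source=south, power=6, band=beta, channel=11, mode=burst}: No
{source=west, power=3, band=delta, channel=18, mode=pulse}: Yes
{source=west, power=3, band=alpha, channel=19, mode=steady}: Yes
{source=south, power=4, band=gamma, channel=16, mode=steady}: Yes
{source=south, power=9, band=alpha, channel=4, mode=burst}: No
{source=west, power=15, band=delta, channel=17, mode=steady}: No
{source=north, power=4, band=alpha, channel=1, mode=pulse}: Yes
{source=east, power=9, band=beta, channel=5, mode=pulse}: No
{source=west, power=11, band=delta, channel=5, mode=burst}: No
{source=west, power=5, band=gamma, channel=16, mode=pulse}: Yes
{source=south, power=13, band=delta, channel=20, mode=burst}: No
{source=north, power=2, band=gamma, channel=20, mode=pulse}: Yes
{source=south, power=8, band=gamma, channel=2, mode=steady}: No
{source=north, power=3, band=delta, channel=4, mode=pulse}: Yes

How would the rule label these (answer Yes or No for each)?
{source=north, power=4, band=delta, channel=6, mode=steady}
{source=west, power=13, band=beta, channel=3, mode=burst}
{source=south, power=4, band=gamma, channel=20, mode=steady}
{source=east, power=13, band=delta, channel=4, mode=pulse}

Yes, No, Yes, No

All 'Yes' examples share one property — power ≤ 5 — and every 'No' example lacks it.
{source=north, power=4, band=delta, channel=6, mode=steady}: power = 4, fits → Yes. {source=west, power=13, band=beta, channel=3, mode=burst}: power = 13, lacks this property → No. {source=south, power=4, band=gamma, channel=20, mode=steady}: power = 4, fits → Yes. {source=east, power=13, band=delta, channel=4, mode=pulse}: power = 13, lacks this property → No.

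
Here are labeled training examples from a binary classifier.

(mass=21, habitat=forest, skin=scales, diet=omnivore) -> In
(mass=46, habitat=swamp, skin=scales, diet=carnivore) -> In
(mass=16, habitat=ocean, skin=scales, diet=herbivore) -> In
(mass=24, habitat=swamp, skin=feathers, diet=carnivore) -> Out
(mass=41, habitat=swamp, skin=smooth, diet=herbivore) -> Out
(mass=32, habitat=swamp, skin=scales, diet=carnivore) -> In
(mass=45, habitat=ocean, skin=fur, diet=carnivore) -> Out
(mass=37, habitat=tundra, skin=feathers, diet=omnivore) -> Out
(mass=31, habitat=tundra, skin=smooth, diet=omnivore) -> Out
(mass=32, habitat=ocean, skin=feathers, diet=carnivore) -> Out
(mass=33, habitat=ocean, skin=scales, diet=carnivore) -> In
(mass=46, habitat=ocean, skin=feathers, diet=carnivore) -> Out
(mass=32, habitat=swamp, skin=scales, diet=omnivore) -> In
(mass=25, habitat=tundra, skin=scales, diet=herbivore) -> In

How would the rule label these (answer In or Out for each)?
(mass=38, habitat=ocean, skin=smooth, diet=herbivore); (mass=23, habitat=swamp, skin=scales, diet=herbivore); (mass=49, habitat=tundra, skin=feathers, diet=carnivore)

Out, In, Out

The common property of the 'In' items is: skin is scales. No 'Out' item has it.
(mass=38, habitat=ocean, skin=smooth, diet=herbivore) → skin is smooth → Out. (mass=23, habitat=swamp, skin=scales, diet=herbivore) → skin is scales → In. (mass=49, habitat=tundra, skin=feathers, diet=carnivore) → skin is feathers → Out.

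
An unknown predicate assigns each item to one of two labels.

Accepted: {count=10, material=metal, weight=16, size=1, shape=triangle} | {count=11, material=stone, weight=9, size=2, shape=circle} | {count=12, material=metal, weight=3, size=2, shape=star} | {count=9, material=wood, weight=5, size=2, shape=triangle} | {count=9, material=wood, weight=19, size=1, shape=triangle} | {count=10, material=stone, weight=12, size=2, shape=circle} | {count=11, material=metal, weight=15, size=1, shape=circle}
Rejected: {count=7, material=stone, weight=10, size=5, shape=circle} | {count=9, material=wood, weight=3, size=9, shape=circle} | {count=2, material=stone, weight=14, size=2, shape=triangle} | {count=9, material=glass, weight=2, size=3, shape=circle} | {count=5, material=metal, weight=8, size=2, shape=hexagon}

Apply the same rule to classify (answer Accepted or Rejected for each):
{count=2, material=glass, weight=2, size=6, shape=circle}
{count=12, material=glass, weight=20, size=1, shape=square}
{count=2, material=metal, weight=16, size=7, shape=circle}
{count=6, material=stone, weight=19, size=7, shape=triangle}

Rejected, Accepted, Rejected, Rejected

A rule that fits every label: size ≤ 2 AND count ≥ 7 — true of each 'Accepted' example, false of each 'Rejected' one.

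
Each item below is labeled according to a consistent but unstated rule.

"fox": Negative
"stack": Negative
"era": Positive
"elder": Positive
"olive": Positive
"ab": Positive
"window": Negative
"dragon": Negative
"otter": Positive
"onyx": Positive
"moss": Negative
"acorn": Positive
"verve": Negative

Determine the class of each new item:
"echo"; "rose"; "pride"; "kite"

The simplest hypothesis consistent with all the labels is: starts with a vowel.

Positive, Negative, Negative, Negative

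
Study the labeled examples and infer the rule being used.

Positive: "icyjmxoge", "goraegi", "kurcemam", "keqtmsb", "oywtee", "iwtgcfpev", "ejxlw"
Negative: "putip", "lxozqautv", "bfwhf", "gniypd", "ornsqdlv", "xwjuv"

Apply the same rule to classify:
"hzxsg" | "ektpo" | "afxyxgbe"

Negative, Positive, Positive

The pattern is that an item is 'Positive' exactly when: contains 'e'.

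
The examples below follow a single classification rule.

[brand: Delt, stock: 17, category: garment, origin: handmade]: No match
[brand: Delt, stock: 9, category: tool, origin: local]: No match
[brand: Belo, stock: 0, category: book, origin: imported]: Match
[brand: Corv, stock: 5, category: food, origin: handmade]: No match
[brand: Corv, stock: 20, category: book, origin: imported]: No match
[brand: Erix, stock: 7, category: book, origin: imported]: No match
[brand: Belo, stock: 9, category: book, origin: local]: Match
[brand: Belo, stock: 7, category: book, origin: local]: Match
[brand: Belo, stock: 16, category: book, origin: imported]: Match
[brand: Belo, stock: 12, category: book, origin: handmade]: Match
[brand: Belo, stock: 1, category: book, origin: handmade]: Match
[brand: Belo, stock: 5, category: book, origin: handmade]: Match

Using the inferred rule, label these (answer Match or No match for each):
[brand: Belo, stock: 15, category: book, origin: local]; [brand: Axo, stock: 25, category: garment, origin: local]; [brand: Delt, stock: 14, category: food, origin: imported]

The rule appears to be: brand is Belo.
[brand: Belo, stock: 15, category: book, origin: local] — brand is Belo, hence Match. [brand: Axo, stock: 25, category: garment, origin: local] — brand is Axo, hence No match. [brand: Delt, stock: 14, category: food, origin: imported] — brand is Delt, hence No match.

Match, No match, No match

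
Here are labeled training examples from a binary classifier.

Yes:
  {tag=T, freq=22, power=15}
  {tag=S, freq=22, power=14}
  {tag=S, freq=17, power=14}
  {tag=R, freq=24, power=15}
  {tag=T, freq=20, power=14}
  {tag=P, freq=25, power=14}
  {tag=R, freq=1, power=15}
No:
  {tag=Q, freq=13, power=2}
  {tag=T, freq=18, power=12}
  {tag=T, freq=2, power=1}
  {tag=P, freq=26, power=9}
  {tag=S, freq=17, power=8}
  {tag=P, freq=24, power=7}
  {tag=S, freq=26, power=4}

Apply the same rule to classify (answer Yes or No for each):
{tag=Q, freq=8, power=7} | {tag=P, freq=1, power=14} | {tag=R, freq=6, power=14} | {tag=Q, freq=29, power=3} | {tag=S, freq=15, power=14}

No, Yes, Yes, No, Yes

Rule: power ≥ 14. This holds for each 'Yes' example and fails for each 'No' one.
{tag=Q, freq=8, power=7} — power = 7, hence No.
{tag=P, freq=1, power=14} — power = 14, hence Yes.
{tag=R, freq=6, power=14} — power = 14, hence Yes.
{tag=Q, freq=29, power=3} — power = 3, hence No.
{tag=S, freq=15, power=14} — power = 14, hence Yes.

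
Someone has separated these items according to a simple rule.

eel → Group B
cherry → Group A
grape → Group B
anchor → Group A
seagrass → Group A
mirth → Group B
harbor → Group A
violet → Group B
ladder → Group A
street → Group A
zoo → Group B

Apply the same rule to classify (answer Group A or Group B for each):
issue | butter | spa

Group B, Group A, Group B

The common property of the 'Group A' items is: even length AND contains 'r'. No 'Group B' item has it.
issue — length 5, no 'r', hence Group B. butter — length 6, has 'r', hence Group A. spa — length 3, no 'r', hence Group B.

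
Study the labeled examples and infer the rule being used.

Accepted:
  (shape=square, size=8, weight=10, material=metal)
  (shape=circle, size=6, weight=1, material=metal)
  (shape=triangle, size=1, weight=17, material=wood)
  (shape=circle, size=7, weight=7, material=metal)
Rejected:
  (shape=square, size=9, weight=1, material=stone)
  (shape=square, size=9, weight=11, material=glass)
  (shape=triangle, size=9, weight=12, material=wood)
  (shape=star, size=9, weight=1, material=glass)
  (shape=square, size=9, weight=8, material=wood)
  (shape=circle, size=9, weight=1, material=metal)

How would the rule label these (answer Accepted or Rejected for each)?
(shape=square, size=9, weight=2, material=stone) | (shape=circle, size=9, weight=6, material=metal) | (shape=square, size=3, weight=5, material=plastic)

Rule: size ≤ 8. This holds for each 'Accepted' example and fails for each 'Rejected' one.
(shape=square, size=9, weight=2, material=stone) — size = 9, hence Rejected. (shape=circle, size=9, weight=6, material=metal) — size = 9, hence Rejected. (shape=square, size=3, weight=5, material=plastic) — size = 3, hence Accepted.

Rejected, Rejected, Accepted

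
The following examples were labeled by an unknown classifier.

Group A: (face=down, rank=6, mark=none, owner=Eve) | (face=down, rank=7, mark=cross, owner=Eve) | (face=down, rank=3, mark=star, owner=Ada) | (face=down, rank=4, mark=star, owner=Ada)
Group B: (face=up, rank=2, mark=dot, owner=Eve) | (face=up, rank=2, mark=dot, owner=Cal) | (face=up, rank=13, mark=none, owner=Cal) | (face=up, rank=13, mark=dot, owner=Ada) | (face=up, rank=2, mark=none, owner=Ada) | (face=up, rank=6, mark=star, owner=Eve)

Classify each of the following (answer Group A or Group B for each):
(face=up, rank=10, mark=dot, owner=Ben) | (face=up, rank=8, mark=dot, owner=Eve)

Group B, Group B

Every 'Group A' example satisfies: face is down. None of the 'Group B' examples do.
(face=up, rank=10, mark=dot, owner=Ben) → face is up → Group B. (face=up, rank=8, mark=dot, owner=Eve) → face is up → Group B.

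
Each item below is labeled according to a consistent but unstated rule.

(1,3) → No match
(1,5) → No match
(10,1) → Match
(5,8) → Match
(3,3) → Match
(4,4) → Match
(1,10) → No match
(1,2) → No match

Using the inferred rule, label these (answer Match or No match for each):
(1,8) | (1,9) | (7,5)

No match, No match, Match

A rule that fits every label: first ≥ 2 — true of each 'Match' example, false of each 'No match' one.
No match: (1,8), since first 1. No match: (1,9), since first 1. Match: (7,5), since first 7.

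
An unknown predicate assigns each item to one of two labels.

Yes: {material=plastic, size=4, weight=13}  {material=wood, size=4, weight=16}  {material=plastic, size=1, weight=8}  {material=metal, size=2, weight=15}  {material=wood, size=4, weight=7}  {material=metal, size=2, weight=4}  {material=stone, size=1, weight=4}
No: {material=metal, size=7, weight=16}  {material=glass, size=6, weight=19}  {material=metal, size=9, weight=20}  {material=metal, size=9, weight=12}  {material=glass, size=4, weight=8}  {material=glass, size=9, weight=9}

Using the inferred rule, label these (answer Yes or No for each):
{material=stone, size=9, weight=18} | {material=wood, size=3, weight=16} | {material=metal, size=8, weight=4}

The classifier is using: material is not glass AND size ≤ 4.
{material=stone, size=9, weight=18}: material is stone, size = 9, lacks this property → No. {material=wood, size=3, weight=16}: material is wood, size = 3, meets the rule → Yes. {material=metal, size=8, weight=4}: material is metal, size = 8, lacks this property → No.

No, Yes, No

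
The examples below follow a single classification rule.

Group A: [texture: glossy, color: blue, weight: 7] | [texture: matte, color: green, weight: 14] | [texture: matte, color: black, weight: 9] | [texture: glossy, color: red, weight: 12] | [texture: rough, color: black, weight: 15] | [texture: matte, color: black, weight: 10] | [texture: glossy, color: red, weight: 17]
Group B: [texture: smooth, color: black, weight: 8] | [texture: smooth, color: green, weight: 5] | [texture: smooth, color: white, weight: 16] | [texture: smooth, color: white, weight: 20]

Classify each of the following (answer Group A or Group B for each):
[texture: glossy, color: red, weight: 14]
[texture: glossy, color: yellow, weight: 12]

Group A, Group A

Every 'Group A' example satisfies: texture is not smooth. None of the 'Group B' examples do.
[texture: glossy, color: red, weight: 14]: Group A (texture is glossy).
[texture: glossy, color: yellow, weight: 12]: Group A (texture is glossy).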